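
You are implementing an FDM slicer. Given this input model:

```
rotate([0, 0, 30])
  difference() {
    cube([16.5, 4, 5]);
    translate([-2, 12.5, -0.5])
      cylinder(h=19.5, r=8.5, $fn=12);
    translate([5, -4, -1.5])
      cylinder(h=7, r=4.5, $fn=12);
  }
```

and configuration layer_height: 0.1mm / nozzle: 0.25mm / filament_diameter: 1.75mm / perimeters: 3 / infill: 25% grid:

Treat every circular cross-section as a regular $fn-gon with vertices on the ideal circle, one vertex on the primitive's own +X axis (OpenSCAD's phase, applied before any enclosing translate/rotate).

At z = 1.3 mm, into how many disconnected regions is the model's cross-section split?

1

At z = 1.3 mm: the cube (footprint 16.5×4) is included at this height; the cylinder at (-2, 12.5): section is a regular 12-gon, circumradius r=8.5; the cylinder at (5, -4): section is a regular 12-gon, circumradius r=4.5; After the difference (first − rest): starting from the 16.5×4 cube, the r=8.5 cylinder at (-2, 12.5) misses the remaining region (no effect); the r=4.5 cylinder at (5, -4) partially overlaps it — only the 0.93 mm² overlap (of its 60.75 mm²) is removed, clipping the outline — 1 connected region; (whole slice rotated 30° about Z — lengths, areas and connectivity unchanged). The result has 1 disconnected region.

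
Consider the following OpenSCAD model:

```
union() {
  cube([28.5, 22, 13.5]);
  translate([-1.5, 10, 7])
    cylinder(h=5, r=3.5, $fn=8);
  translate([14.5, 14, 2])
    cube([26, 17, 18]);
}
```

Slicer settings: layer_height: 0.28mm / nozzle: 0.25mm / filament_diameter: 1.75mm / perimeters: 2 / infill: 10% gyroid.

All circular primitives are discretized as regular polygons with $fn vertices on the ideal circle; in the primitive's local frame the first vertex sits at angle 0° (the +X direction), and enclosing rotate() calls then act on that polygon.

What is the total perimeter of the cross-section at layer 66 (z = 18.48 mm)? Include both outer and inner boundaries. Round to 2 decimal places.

86.00 mm

At z = 18.48 mm: the cube does not reach this height (z outside [0, 13.5]); the cylinder at (-1.5, 10) is absent (z outside [7, 12]); the cube at (14.5, 14) is present — its section is the full 26×17 rectangle (perimeter 86.00 mm); Taking the union: only the 26×17 cube at (14.5, 14) is present, so the union is just that shape — boundary = 86.00 mm. Overall, the cross-section is a single solid region. Total boundary length (outer) = 86.00 mm.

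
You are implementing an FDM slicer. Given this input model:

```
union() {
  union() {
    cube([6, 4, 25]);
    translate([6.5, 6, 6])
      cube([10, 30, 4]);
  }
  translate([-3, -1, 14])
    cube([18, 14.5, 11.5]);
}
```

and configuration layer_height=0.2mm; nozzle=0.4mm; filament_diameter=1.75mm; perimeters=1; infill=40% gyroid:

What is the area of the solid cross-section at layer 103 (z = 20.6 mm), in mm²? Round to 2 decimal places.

261.00 mm²

At z = 20.6 mm: the cube is present — its section is the full 6×4 rectangle (area 24.00 mm²); the cube at (6.5, 6) is absent (z outside [6, 10]); Merging all regions: only the 6×4 cube is present, so the union is just that shape — area = 24.00 mm²; the cube at (-3, -1) is present — its section is the full 18×14.5 rectangle (area 261.00 mm²); Merging all regions: that combined region lies entirely inside the 18×14.5 cube at (-3, -1), so the union is just the 18×14.5 cube at (-3, -1) — area = 261.00 mm². Overall, the cross-section is a single solid region. Net area = 261.00 mm².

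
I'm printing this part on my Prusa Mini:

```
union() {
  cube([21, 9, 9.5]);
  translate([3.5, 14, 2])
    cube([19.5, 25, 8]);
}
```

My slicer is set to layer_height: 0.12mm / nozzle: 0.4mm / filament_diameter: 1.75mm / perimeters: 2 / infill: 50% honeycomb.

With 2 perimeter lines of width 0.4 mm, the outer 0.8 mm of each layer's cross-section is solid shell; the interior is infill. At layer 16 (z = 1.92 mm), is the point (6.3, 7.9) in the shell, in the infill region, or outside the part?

infill

At z = 1.92 mm: the cube (footprint 21×9) is included at this height; the cube at (3.5, 14) does not reach this height (z outside [2, 10]); Merging all regions: only the 21×9 cube is present, so the union is just that shape — 1 connected region. Overall, the cross-section is a single solid region. The nearest boundary edge runs (21.00, 9.00)→(0.00, 9.00); distance from the point to it = 1.10 mm. The point is inside the cross-section and 1.10 mm from the nearest boundary — more than the 0.8 mm shell width (2 × 0.4), so it's in the infill interior.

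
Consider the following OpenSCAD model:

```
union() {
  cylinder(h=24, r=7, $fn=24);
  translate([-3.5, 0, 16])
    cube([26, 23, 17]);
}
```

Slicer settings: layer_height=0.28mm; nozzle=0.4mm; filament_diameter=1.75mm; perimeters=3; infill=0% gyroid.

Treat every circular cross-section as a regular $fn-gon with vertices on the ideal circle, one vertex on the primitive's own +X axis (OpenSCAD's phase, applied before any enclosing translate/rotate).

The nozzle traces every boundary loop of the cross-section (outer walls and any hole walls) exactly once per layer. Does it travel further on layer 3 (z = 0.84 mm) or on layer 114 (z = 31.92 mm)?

layer 114 (z = 31.92 mm)

Layer 3 (z = 0.84): the r=7 cylinder contributes a regular 24-gon of circumradius 7 (perimeter = 2·24·7.000·sin(180°/24) = 43.86 mm); the cube at (-3.5, 0) is not intersected at this z (z outside [16, 33]); Taking the union: only the r=7 cylinder is present, so the union is just that shape — boundary = 43.86 mm. So its perimeter = 43.86 mm. Layer 114 (z = 31.92): the cylinder is not intersected at this z (z outside [0, 24]); the cube at (-3.5, 0) is present — its section is the full 26×23 rectangle (perimeter 98.00 mm); Merging all regions: only the 26×23 cube at (-3.5, 0) is present, so the union is just that shape — boundary = 98.00 mm. So its perimeter = 98.00 mm. Layer 114 is larger (98.00 vs 43.86 mm).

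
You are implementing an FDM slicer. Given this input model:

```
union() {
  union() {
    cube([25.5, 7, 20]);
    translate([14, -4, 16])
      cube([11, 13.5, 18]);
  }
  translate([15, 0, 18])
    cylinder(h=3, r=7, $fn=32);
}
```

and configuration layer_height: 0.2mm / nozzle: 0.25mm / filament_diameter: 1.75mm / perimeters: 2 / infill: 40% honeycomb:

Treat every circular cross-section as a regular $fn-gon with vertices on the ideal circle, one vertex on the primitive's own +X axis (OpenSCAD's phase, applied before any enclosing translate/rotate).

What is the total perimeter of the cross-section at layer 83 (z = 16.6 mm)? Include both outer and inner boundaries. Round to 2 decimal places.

78.00 mm

At z = 16.6 mm: the cube (footprint 25.5×7) is included at this height (perimeter 65.00 mm); the cube at (14, -4) is present — its section is the full 11×13.5 rectangle (perimeter 49.00 mm); Combining (union): the regions partially overlap (shared area 77.00 mm²), so the edge portions inside another operand are dropped and the merged outline is re-measured after clipping — boundary = 78.00 mm; the cylinder at (15, 0) is absent (z outside [18, 21]); Merging all regions: only that combined region is present, so the union is just that shape — boundary = 78.00 mm. Overall, the cross-section is a single solid region. Total boundary length (outer) = 78.00 mm.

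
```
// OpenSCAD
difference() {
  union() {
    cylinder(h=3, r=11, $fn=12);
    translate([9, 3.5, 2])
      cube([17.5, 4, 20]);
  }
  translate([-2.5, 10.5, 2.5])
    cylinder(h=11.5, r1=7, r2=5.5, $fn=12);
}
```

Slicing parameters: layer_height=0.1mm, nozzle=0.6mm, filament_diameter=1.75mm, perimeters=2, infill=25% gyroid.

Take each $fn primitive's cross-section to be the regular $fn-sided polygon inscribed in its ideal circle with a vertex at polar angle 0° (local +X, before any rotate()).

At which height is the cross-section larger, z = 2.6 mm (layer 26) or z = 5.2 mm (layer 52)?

Layer 26 (z = 2.6): the cylinder: section is a regular 12-gon, circumradius r=11 (area = (12/2)·11.000²·sin(360°/12) = 363.00 mm²); the 17.5×4 cube at (9, 3.5) contributes its full rectangle (area 70.00 mm²); Taking the union: the regions partially overlap — summed areas 433.00 mm² minus the doubly-counted overlap 1.73 mm² gives 431.27 mm² — area = 431.27 mm²; the cone at (-2.5, 10.5) contributes a regular 12-gon of circumradius 6.987 (interpolated between r1=7 and r2=5.5 at t=0.009) (area = (12/2)·6.987²·sin(360°/12) = 146.45 mm²); Subtracting the remaining from the first: starting from that combined region (431.27 mm²), the cone at (-2.5, 10.5) partially overlaps it — only the 62.34 mm² overlap (of its 146.45 mm²) is removed, clipping the outline — area = 368.93 mm². So its area = 368.93 mm². Layer 52 (z = 5.2): the cylinder is absent (z outside [0, 3]); the 17.5×4 cube at (9, 3.5) contributes its full rectangle (area 70.00 mm²); Taking the union: only the 17.5×4 cube at (9, 3.5) is present, so the union is just that shape — area = 70.00 mm²; the cone at (-2.5, 10.5) contributes a regular 12-gon of circumradius 6.648 (interpolated between r1=7 and r2=5.5 at t=0.235) (area = (12/2)·6.648²·sin(360°/12) = 132.58 mm²); Taking the first minus the rest: starting from the result so far (70.00 mm²), the cone at (-2.5, 10.5) misses the remaining region (no effect) — area = 70.00 mm². So its area = 70.00 mm². Layer 26 is larger (368.93 vs 70.00 mm²).

layer 26 (z = 2.6 mm)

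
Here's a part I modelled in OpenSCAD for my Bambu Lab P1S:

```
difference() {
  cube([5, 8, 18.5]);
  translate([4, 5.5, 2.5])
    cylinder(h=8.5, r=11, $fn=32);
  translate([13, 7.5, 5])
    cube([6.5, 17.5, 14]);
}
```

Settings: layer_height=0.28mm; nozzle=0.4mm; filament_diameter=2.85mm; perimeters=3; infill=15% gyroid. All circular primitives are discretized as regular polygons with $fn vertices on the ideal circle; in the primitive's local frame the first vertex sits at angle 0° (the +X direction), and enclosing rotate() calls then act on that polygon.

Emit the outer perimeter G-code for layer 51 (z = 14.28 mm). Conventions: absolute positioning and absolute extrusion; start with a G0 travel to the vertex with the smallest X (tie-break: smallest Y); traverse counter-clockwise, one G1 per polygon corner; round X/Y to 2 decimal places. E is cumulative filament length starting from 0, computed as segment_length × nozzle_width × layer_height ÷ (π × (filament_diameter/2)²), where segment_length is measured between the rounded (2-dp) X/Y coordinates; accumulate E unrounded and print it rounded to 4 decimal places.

G0 X0.00 Y0.00 Z14.28
G1 X5.00 Y0.00 E0.0878
G1 X5.00 Y8.00 E0.2282
G1 X0.00 Y8.00 E0.3160
G1 X0.00 Y0.00 E0.4565

At z = 14.28 mm: the cube (footprint 5×8) is included at this height; the cylinder at (4, 5.5) is absent (z outside [2.5, 11]); the cube at (13, 7.5) (footprint 6.5×17.5) is included at this height; Taking the first minus the rest: starting from the 5×8 cube, the 6.5×17.5 cube at (13, 7.5) misses the remaining region (no effect) — 1 connected region. The outline is a single polygon with 4 vertices. Extrusion per mm of travel: 0.4 × 0.28 / (π × 1.425²) = 0.017557. Accumulating E over each segment gives final E = 0.4565.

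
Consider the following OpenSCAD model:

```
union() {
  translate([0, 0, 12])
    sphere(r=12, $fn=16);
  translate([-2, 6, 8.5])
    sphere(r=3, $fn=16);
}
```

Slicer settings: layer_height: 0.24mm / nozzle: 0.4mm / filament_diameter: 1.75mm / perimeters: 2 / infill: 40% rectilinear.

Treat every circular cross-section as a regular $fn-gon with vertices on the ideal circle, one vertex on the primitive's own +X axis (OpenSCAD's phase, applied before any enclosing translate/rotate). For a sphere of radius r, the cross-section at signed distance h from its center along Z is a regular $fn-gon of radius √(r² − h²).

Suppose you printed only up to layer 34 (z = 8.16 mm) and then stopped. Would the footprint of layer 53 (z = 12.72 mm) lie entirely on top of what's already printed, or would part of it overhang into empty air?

Compare the two slices. At z = 8.16: the r=12 sphere slices to a regular 16-gon of circumradius 11.369 (√(r²−h²) with h=3.84 from center) (area = (16/2)·11.369²·sin(360°/16) = 395.71 mm²); the sphere at (-2, 6): section is a regular 16-gon, circumradius = √(r²−h²) = √(3²−0.34²) = 2.981 (area = (16/2)·2.981²·sin(360°/16) = 27.20 mm²); Taking the union: the r=3 sphere at (-2, 6) lies entirely inside the r=12 sphere, so the union is just the r=12 sphere — area = 395.71 mm². At z = 12.72: the sphere: section is a regular 16-gon, circumradius = √(r²−h²) = √(12²−0.72²) = 11.978 (area = (16/2)·11.978²·sin(360°/16) = 439.26 mm²); the sphere at (-2, 6) is not intersected at this z (|z−center|=4.220 > r=3); Taking the union: only the r=12 sphere is present, so the union is just that shape — area = 439.26 mm². Checking containment: at z = 12.72 the cross-section extends beyond the z = 8.16 cross-section by about 43.56 mm².

part overhangs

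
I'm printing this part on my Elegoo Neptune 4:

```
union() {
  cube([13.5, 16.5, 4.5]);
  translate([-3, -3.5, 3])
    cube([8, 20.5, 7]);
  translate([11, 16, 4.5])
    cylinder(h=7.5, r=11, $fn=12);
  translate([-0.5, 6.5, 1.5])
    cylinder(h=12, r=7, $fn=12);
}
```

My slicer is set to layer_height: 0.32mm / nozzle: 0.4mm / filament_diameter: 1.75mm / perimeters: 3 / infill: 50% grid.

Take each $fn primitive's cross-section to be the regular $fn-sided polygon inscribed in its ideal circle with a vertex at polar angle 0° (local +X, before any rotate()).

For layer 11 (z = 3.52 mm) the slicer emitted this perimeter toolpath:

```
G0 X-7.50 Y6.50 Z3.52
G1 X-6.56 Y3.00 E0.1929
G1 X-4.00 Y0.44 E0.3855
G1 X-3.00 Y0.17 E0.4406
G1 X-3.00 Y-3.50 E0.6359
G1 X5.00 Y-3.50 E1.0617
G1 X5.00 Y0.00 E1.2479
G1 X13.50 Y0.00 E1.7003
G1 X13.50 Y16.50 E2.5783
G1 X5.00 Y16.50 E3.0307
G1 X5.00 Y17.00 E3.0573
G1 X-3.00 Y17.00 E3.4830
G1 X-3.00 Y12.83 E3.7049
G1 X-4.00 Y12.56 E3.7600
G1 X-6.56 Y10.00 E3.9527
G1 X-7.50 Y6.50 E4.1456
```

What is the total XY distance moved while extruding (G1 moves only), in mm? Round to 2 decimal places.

77.90 mm

Sum the Euclidean lengths of each G1 segment: total = 77.90 mm.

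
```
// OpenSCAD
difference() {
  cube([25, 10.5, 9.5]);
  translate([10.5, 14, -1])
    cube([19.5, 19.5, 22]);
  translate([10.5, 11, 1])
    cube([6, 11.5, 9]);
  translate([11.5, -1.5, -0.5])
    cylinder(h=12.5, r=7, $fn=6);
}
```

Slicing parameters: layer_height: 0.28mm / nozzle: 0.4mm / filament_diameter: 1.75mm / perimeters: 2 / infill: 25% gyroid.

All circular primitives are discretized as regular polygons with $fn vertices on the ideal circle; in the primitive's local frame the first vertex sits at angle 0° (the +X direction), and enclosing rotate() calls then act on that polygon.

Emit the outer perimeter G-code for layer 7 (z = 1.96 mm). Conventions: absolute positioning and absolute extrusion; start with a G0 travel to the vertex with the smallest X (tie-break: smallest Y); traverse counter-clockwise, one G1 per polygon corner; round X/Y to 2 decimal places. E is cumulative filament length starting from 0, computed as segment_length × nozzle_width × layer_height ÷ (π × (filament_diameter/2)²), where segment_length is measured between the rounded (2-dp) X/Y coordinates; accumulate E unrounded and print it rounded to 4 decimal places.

G0 X0.00 Y0.00 Z1.96
G1 X5.37 Y0.00 E0.2500
G1 X8.00 Y4.56 E0.4952
G1 X15.00 Y4.56 E0.8211
G1 X17.63 Y0.00 E1.0662
G1 X25.00 Y0.00 E1.4094
G1 X25.00 Y10.50 E1.8983
G1 X0.00 Y10.50 E3.0624
G1 X0.00 Y0.00 E3.5514

At z = 1.96 mm: the cube (footprint 25×10.5) is included at this height; the cube at (10.5, 14) is present — its section is the full 19.5×19.5 rectangle; the cube at (10.5, 11) is present — its section is the full 6×11.5 rectangle; the r=7 cylinder at (11.5, -1.5) gives a regular 6-gon of circumradius 7 (constant along its height); After the difference (first − rest): starting from the 25×10.5 cube, the 19.5×19.5 cube at (10.5, 14) misses the remaining region (no effect); the 6×11.5 cube at (10.5, 11) misses the remaining region (no effect); the r=7 cylinder at (11.5, -1.5) partially overlaps it — only the 43.95 mm² overlap (of its 127.31 mm²) is removed, clipping the outline — 1 connected region. The outline is a single polygon with 8 vertices. Extrusion per mm of travel: 0.4 × 0.28 / (π × 0.875²) = 0.046564. Accumulating E over each segment gives final E = 3.5514.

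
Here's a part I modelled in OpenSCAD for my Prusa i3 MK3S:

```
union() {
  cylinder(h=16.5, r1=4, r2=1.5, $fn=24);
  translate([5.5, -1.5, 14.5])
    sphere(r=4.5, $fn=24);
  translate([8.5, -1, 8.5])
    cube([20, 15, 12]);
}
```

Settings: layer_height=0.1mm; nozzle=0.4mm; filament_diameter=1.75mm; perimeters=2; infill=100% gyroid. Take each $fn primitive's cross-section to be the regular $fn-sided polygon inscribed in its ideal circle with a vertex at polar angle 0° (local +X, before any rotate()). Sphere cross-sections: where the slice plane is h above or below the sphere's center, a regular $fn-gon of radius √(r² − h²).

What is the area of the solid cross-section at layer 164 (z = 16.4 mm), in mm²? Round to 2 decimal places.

357.36 mm²

At z = 16.4 mm: the cone: at t=0.994 of its height the radius interpolates to r₁+(r₂−r₁)t = 1.515, giving a regular 24-gon of that circumradius (area = (24/2)·1.515²·sin(360°/24) = 7.13 mm²); the r=4.5 sphere at (5.5, -1.5) contributes a regular 24-gon of circumradius √(4.5²−1.9²) = 4.079 (area = (24/2)·4.079²·sin(360°/24) = 51.68 mm²); the cube at (8.5, -1) is present — its section is the full 20×15 rectangle (area 300.00 mm²); Taking the union: the regions partially overlap — summed areas 358.81 mm² minus the doubly-counted overlap 1.45 mm² gives 357.36 mm² — area = 357.36 mm². Overall, the cross-section has 2 separate islands. Net area = 357.36 mm².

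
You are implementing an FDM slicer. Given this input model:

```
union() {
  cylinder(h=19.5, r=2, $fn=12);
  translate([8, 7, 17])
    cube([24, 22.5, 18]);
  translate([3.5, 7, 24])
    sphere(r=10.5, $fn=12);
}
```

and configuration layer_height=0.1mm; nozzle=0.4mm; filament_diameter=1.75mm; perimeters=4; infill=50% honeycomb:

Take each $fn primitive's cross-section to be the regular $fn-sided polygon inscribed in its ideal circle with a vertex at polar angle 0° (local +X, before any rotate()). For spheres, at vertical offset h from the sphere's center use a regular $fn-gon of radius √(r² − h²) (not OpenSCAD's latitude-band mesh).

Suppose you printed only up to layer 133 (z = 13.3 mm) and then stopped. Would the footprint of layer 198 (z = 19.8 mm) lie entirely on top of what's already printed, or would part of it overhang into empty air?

part overhangs

Compare the two slices. At z = 13.3: the r=2 cylinder contributes a regular 12-gon of circumradius 2 (area = (12/2)·2.000²·sin(360°/12) = 12.00 mm²); the cube at (8, 7) does not reach this height (z outside [17, 35]); the sphere at (3.5, 7) is not intersected at this z (|z−center|=10.700 > r=10.5); Merging all regions: only the r=2 cylinder is present, so the union is just that shape — area = 12.00 mm². At z = 19.8: the cylinder is absent (z outside [0, 19.5]); the cube at (8, 7) is present — its section is the full 24×22.5 rectangle (area 540.00 mm²); the r=10.5 sphere at (3.5, 7) slices to a regular 12-gon of circumradius 9.623 (√(r²−h²) with h=4.2 from center) (area = (12/2)·9.623²·sin(360°/12) = 277.83 mm²); Taking the union: the regions partially overlap — summed areas 817.83 mm² minus the doubly-counted overlap 28.87 mm² gives 788.96 mm² — area = 788.96 mm². Checking containment: at z = 19.8 the cross-section extends beyond the z = 13.3 cross-section by about 777.47 mm².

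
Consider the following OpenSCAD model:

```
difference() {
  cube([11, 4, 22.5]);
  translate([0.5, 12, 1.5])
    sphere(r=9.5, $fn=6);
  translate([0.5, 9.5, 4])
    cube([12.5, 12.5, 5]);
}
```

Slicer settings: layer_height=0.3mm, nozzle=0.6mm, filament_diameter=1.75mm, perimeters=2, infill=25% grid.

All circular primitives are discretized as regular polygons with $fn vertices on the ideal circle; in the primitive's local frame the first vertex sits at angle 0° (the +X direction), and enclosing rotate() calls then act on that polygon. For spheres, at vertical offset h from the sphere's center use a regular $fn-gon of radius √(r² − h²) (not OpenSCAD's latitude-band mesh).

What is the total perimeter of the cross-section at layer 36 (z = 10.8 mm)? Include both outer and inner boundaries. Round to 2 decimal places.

At z = 10.8 mm: the 11×4 cube contributes its full rectangle (perimeter 30.00 mm); the r=9.5 sphere at (0.5, 12) slices to a regular 6-gon of circumradius 1.939 (√(r²−h²) with h=9.3 from center) (perimeter = 2·6·1.939·sin(180°/6) = 11.63 mm); the cube at (0.5, 9.5) is not intersected at this z (z outside [4, 9]); Taking the first minus the rest: starting from the 11×4 cube, the r=9.5 sphere at (0.5, 12) misses the remaining region (no effect) — boundary = 30.00 mm. Overall, the cross-section is a single solid region. Total boundary length (outer) = 30.00 mm.

30.00 mm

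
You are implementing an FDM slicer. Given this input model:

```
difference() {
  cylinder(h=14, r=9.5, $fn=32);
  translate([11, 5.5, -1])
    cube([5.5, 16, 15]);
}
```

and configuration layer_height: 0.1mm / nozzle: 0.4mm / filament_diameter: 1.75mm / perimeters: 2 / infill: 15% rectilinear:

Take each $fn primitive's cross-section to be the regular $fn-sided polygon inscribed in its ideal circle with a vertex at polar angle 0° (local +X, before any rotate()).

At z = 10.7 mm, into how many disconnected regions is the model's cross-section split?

At z = 10.7 mm: the cylinder: section is a regular 32-gon, circumradius r=9.5; the cube at (11, 5.5) (footprint 5.5×16) is included at this height; Subtracting the remaining from the first: starting from the r=9.5 cylinder, the 5.5×16 cube at (11, 5.5) misses the remaining region (no effect) — 1 connected region. The result has 1 disconnected region.

1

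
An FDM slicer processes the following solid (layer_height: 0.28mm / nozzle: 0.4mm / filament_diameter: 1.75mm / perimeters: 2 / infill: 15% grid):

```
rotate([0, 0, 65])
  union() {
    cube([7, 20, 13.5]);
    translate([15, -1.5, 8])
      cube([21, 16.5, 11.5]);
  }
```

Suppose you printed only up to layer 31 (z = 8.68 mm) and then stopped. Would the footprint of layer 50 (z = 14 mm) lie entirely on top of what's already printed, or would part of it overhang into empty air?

Compare the two slices. At z = 8.68: the cube is present — its section is the full 7×20 rectangle (area 140.00 mm²); the 21×16.5 cube at (15, -1.5) contributes its full rectangle (area 346.50 mm²); Combining (union): the 2 present regions are separate (no shared area or edge), so areas and boundary lengths simply add and each stays a separate island — area = 486.50 mm²; (rotated 65° about Z; rotation is an isometry so areas/perimeters/island counts are preserved). At z = 14: the cube does not reach this height (z outside [0, 13.5]); the cube at (15, -1.5) (footprint 21×16.5) is included at this height (area 346.50 mm²); Combining (union): only the 21×16.5 cube at (15, -1.5) is present, so the union is just that shape — area = 346.50 mm²; (rotated 65° about Z; rotation is an isometry so areas/perimeters/island counts are preserved). Checking containment: the cross-section at z = 14 is a subset of the cross-section at z = 8.68.

entirely on top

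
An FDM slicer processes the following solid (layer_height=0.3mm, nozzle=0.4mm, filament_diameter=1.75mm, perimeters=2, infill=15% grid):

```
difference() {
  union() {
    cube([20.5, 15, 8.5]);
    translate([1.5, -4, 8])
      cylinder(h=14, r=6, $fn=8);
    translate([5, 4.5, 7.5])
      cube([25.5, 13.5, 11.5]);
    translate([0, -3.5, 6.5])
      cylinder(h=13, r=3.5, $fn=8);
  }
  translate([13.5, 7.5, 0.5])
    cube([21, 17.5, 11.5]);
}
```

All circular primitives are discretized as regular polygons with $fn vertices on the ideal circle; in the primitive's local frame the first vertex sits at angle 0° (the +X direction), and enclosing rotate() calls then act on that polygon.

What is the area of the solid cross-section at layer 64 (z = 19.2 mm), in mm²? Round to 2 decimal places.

At z = 19.2 mm: the cube is not intersected at this z (z outside [0, 8.5]); the r=6 cylinder at (1.5, -4) contributes a regular 8-gon of circumradius 6 (area = (8/2)·6.000²·sin(360°/8) = 101.82 mm²); the cube at (5, 4.5) does not reach this height (z outside [7.5, 19]); the r=3.5 cylinder at (0, -3.5) gives a regular 8-gon of circumradius 3.5 (constant along its height) (area = (8/2)·3.500²·sin(360°/8) = 34.65 mm²); Taking the union: the r=3.5 cylinder at (0, -3.5) lies entirely inside the r=6 cylinder at (1.5, -4), so the union is just the r=6 cylinder at (1.5, -4) — area = 101.82 mm²; the cube at (13.5, 7.5) is not intersected at this z (z outside [0.5, 12]); Subtracting the remaining from the first: none of the subtracted shapes is present at this height, so that combined region is unchanged — area = 101.82 mm². Overall, the cross-section is a single solid region. Net area = 101.82 mm².

101.82 mm²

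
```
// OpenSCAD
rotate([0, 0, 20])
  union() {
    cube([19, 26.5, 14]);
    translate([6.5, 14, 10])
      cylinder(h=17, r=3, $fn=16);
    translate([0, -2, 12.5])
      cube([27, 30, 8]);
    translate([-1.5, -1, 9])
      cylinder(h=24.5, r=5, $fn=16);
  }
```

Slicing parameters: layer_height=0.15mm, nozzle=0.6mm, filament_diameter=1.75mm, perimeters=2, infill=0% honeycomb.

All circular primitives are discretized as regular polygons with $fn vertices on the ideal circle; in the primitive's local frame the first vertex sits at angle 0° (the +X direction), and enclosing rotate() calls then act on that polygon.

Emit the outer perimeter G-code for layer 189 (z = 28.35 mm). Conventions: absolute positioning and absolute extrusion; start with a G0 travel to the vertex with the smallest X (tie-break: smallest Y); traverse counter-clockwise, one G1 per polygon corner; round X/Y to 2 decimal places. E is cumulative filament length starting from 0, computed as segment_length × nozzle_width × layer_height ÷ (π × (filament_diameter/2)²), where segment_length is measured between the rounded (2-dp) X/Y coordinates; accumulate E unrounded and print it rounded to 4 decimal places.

G0 X-6.06 Y-1.23 Z28.35
G1 X-5.77 Y-3.16 E0.0730
G1 X-4.75 Y-4.83 E0.1462
G1 X-3.18 Y-5.98 E0.2191
G1 X-1.29 Y-6.45 E0.2919
G1 X0.64 Y-6.15 E0.3650
G1 X2.31 Y-5.14 E0.4381
G1 X3.46 Y-3.57 E0.5109
G1 X3.93 Y-1.67 E0.5841
G1 X3.63 Y0.26 E0.6572
G1 X2.62 Y1.93 E0.7302
G1 X1.05 Y3.08 E0.8030
G1 X-0.85 Y3.54 E0.8762
G1 X-2.78 Y3.25 E0.9492
G1 X-4.45 Y2.23 E1.0224
G1 X-5.60 Y0.66 E1.0953
G1 X-6.06 Y-1.23 E1.1680

At z = 28.35 mm: the cube does not reach this height (z outside [0, 14]); the cylinder at (6.5, 14) is absent (z outside [10, 27]); the cube at (0, -2) is absent (z outside [12.5, 20.5]); the r=5 cylinder at (-1.5, -1) gives a regular 16-gon of circumradius 5 (constant along its height); Merging all regions: only the r=5 cylinder at (-1.5, -1) is present, so the union is just that shape — 1 connected region; (rotated 20° about Z; rotation is an isometry so areas/perimeters/island counts are preserved). The outline is a single polygon with 16 vertices. Extrusion per mm of travel: 0.6 × 0.15 / (π × 0.875²) = 0.037418. Accumulating E over each segment gives final E = 1.1680.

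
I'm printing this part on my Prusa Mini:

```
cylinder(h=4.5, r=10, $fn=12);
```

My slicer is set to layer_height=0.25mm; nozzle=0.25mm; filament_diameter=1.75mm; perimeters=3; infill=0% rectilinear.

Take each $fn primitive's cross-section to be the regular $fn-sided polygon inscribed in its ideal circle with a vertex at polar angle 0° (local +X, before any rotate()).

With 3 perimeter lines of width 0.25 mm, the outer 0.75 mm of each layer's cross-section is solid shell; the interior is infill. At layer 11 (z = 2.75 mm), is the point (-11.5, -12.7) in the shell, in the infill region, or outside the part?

outside

At z = 2.75 mm: the r=10 cylinder gives a regular 12-gon of circumradius 10 (constant along its height). Overall, the cross-section is a single solid region. The nearest boundary edge runs (-8.66, -5.00)→(-5.00, -8.66); distance from the point to it = 7.45 mm. The point is not inside any of the regions above, so it lies outside the cross-section (7.45 mm from the nearest boundary).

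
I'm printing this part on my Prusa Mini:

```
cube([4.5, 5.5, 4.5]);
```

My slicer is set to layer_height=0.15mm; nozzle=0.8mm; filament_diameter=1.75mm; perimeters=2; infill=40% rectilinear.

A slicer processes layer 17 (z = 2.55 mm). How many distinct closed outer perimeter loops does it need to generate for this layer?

1

At z = 2.55 mm: the 4.5×5.5 cube contributes its full rectangle. The result has 1 disconnected region.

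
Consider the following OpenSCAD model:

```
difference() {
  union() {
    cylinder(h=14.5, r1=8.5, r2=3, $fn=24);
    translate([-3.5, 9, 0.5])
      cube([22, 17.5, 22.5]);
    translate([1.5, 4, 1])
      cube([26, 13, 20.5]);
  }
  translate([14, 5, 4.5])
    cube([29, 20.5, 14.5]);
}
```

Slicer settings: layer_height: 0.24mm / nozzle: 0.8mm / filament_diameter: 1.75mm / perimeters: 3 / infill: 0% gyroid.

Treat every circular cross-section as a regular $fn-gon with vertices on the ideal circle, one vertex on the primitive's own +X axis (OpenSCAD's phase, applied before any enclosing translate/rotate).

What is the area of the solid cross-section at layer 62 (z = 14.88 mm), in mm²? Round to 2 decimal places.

386.75 mm²

At z = 14.88 mm: the cone is not intersected at this z (z outside [0, 14.5]); the cube at (-3.5, 9) (footprint 22×17.5) is included at this height (area 385.00 mm²); the 26×13 cube at (1.5, 4) contributes its full rectangle (area 338.00 mm²); Taking the union: the regions partially overlap — summed areas 723.00 mm² minus the doubly-counted overlap 136.00 mm² gives 587.00 mm² — area = 587.00 mm²; the 29×20.5 cube at (14, 5) contributes its full rectangle (area 594.50 mm²); Taking the first minus the rest: starting from the result so far (587.00 mm²), the 29×20.5 cube at (14, 5) partially overlaps it — only the 200.25 mm² overlap (of its 594.50 mm²) is removed, clipping the outline — area = 386.75 mm². Overall, the cross-section is a single solid region. Net area = 386.75 mm².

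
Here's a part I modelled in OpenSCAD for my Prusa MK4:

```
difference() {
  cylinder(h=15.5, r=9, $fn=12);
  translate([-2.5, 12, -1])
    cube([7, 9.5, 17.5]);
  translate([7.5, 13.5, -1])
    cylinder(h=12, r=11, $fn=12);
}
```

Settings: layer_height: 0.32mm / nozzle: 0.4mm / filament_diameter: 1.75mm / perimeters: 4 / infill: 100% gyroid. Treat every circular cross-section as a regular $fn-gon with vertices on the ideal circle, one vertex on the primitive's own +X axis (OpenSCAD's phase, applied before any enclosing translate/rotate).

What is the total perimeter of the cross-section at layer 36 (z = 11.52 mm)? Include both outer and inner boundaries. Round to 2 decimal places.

At z = 11.52 mm: the cylinder: section is a regular 12-gon, circumradius r=9 (perimeter = 2·12·9.000·sin(180°/12) = 55.90 mm); the 7×9.5 cube at (-2.5, 12) contributes its full rectangle (perimeter 33.00 mm); the cylinder at (7.5, 13.5) is absent (z outside [-1, 11]); Taking the first minus the rest: starting from the r=9 cylinder, the 7×9.5 cube at (-2.5, 12) misses the remaining region (no effect) — boundary = 55.90 mm. Overall, the cross-section is a single solid region. Total boundary length (outer) = 55.90 mm.

55.90 mm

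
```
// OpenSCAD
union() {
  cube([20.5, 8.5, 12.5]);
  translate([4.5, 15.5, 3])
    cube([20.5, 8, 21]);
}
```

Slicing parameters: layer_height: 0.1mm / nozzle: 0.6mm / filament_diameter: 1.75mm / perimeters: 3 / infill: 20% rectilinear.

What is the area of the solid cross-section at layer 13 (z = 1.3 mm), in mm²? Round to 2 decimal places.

At z = 1.3 mm: the cube (footprint 20.5×8.5) is included at this height (area 174.25 mm²); the cube at (4.5, 15.5) is absent (z outside [3, 24]); Merging all regions: only the 20.5×8.5 cube is present, so the union is just that shape — area = 174.25 mm². Overall, the cross-section is a single solid region. Net area = 174.25 mm².

174.25 mm²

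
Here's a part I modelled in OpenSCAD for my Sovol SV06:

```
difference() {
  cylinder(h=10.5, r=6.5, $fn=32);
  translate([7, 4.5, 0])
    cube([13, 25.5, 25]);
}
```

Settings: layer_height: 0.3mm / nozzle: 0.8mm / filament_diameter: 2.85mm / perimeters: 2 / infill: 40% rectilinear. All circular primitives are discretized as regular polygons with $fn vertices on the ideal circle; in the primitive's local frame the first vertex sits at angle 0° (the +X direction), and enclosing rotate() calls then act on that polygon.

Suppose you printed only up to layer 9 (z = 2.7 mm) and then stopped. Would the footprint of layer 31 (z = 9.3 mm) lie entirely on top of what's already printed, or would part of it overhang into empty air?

Compare the two slices. At z = 2.7: the cylinder: section is a regular 32-gon, circumradius r=6.5 (area = (32/2)·6.500²·sin(360°/32) = 131.88 mm²); the 13×25.5 cube at (7, 4.5) contributes its full rectangle (area 331.50 mm²); After the difference (first − rest): starting from the r=6.5 cylinder (131.88 mm²), the 13×25.5 cube at (7, 4.5) misses the remaining region (no effect) — area = 131.88 mm². At z = 9.3: the r=6.5 cylinder contributes a regular 32-gon of circumradius 6.5 (area = (32/2)·6.500²·sin(360°/32) = 131.88 mm²); the 13×25.5 cube at (7, 4.5) contributes its full rectangle (area 331.50 mm²); After the difference (first − rest): starting from the r=6.5 cylinder (131.88 mm²), the 13×25.5 cube at (7, 4.5) misses the remaining region (no effect) — area = 131.88 mm². Checking containment: the cross-section at z = 9.3 is a subset of the cross-section at z = 2.7.

entirely on top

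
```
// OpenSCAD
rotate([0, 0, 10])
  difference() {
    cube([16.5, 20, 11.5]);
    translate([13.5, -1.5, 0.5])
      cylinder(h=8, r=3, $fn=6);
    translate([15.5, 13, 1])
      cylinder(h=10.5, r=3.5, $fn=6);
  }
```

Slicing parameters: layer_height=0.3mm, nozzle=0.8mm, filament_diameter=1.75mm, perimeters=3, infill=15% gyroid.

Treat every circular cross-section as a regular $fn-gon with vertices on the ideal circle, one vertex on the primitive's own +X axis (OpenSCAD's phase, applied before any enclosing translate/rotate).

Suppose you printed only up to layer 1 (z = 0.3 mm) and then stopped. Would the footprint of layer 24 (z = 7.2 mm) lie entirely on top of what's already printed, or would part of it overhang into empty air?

Compare the two slices. At z = 0.3: the cube (footprint 16.5×20) is included at this height (area 330.00 mm²); the cylinder at (13.5, -1.5) is absent (z outside [0.5, 8.5]); the cylinder at (15.5, 13) is absent (z outside [1, 11.5]); Taking the first minus the rest: none of the subtracted shapes is present at this height, so the 16.5×20 cube is unchanged — area = 330.00 mm²; (rotated 10° about Z; rotation is an isometry so areas/perimeters/island counts are preserved). At z = 7.2: the cube (footprint 16.5×20) is included at this height (area 330.00 mm²); the r=3 cylinder at (13.5, -1.5) gives a regular 6-gon of circumradius 3 (constant along its height) (area = (6/2)·3.000²·sin(360°/6) = 23.38 mm²); the r=3.5 cylinder at (15.5, 13) gives a regular 6-gon of circumradius 3.5 (constant along its height) (area = (6/2)·3.500²·sin(360°/6) = 31.83 mm²); After the difference (first − rest): starting from the 16.5×20 cube (330.00 mm²), the r=3 cylinder at (13.5, -1.5) partially overlaps it — only the 3.99 mm² overlap (of its 23.38 mm²) is removed, clipping the outline; the r=3.5 cylinder at (15.5, 13) partially overlaps it — only the 21.98 mm² overlap (of its 31.83 mm²) is removed, clipping the outline — area = 304.03 mm²; (whole slice rotated 10° about Z — lengths, areas and connectivity unchanged). Checking containment: the cross-section at z = 7.2 is a subset of the cross-section at z = 0.3.

entirely on top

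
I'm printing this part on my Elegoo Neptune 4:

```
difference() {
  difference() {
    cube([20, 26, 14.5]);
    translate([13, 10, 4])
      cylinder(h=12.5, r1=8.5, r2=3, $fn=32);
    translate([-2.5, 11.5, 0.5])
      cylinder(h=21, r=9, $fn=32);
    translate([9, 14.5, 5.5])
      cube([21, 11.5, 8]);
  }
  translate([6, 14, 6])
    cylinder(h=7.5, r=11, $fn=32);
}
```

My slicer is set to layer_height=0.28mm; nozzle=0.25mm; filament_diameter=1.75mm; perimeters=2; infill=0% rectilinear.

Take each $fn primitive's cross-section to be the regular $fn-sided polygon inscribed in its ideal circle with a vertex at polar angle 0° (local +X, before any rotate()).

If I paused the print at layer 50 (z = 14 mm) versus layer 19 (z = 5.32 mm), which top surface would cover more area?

Layer 50 (z = 14): the cube is present — its section is the full 20×26 rectangle (area 520.00 mm²); the cone at (13, 10) contributes a regular 32-gon of circumradius 4.100 (interpolated between r1=8.5 and r2=3 at t=0.800) (area = (32/2)·4.100²·sin(360°/32) = 52.47 mm²); the r=9 cylinder at (-2.5, 11.5) gives a regular 32-gon of circumradius 9 (constant along its height) (area = (32/2)·9.000²·sin(360°/32) = 252.84 mm²); the cube at (9, 14.5) does not reach this height (z outside [5.5, 13.5]); After the difference (first − rest): starting from the 20×26 cube (520.00 mm²), the cone at (13, 10) lies wholly inside it (removes its full 52.47 mm² and its 25.72 mm outline becomes a hole wall); the r=9 cylinder at (-2.5, 11.5) partially overlaps it — only the 82.15 mm² overlap (of its 252.84 mm²) is removed, clipping the outline — area = 385.38 mm²; the cylinder at (6, 14) is not intersected at this z (z outside [6, 13.5]); Subtracting the remaining from the first: none of the subtracted shapes is present at this height, so the result so far is unchanged — area = 385.38 mm². So its area = 385.38 mm². Layer 19 (z = 5.32): the cube is present — its section is the full 20×26 rectangle (area 520.00 mm²); the cone at (13, 10): at t=0.106 of its height the radius interpolates to r₁+(r₂−r₁)t = 7.919, giving a regular 32-gon of that circumradius (area = (32/2)·7.919²·sin(360°/32) = 195.76 mm²); the r=9 cylinder at (-2.5, 11.5) gives a regular 32-gon of circumradius 9 (constant along its height) (area = (32/2)·9.000²·sin(360°/32) = 252.84 mm²); the cube at (9, 14.5) is not intersected at this z (z outside [5.5, 13.5]); After the difference (first − rest): starting from the 20×26 cube (520.00 mm²), the cone at (13, 10) partially overlaps it — only the 191.36 mm² overlap (of its 195.76 mm²) is removed, clipping the outline; the r=9 cylinder at (-2.5, 11.5) partially overlaps it — only the 76.54 mm² overlap (of its 252.84 mm²) is removed, clipping the outline — area = 252.11 mm²; the cylinder at (6, 14) does not reach this height (z outside [6, 13.5]); After the difference (first − rest): none of the subtracted shapes is present at this height, so the result so far is unchanged — area = 252.11 mm². So its area = 252.11 mm². Layer 50 is larger (385.38 vs 252.11 mm²).

layer 50 (z = 14 mm)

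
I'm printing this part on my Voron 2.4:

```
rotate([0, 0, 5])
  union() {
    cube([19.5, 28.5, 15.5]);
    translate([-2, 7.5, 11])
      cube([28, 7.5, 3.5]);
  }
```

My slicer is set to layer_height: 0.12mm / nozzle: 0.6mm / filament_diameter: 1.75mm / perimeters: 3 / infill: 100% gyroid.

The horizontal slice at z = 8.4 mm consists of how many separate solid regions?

At z = 8.4 mm: the 19.5×28.5 cube contributes its full rectangle; the cube at (-2, 7.5) is not intersected at this z (z outside [11, 14.5]); Taking the union: only the 19.5×28.5 cube is present, so the union is just that shape — 1 connected region; (rotated 5° about Z; rotation is an isometry so areas/perimeters/island counts are preserved). The result has 1 disconnected region.

1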